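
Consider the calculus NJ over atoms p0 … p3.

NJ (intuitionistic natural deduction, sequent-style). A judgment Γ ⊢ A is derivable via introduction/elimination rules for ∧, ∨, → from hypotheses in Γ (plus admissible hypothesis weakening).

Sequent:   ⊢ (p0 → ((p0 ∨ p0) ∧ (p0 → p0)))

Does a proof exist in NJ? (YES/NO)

Proof tree:
[→I]  ⊢ (p0 → ((p0 ∨ p0) ∧ (p0 → p0)))
  [∧I] p0 ⊢ ((p0 ∨ p0) ∧ (p0 → p0))
    [∨I₁] p0 ⊢ (p0 ∨ p0)
      [Ax] p0 ⊢ p0
    [→I]  ⊢ (p0 → p0)
      [Ax] p0 ⊢ p0

Result: YES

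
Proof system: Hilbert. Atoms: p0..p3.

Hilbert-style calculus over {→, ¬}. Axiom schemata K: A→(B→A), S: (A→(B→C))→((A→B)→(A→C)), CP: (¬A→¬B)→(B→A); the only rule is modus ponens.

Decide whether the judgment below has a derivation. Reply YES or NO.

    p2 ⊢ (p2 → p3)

Truth-table refutation:
  v=0000: Γ:[p2=F] Δ:[(p2 → p3)=T] refutes=False
  v=0001: Γ:[p2=F] Δ:[(p2 → p3)=T] refutes=False
  v=0010: Γ:[p2=T] Δ:[(p2 → p3)=F] refutes=True  ← countermodel

Result: NO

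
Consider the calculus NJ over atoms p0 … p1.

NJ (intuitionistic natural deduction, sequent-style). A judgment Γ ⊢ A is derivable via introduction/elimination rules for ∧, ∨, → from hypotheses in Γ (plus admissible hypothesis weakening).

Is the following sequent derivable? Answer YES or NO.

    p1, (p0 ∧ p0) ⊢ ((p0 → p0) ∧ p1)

Derivation (root first):
[Wk] p1, (p0 ∧ p0) ⊢ ((p0 → p0) ∧ p1)
  [∧I] p1 ⊢ ((p0 → p0) ∧ p1)
    [→I]  ⊢ (p0 → p0)
      [Ax] p0 ⊢ p0
    [Wk] p1, p1 ⊢ p1
      [Ax] p1 ⊢ p1

Result: YES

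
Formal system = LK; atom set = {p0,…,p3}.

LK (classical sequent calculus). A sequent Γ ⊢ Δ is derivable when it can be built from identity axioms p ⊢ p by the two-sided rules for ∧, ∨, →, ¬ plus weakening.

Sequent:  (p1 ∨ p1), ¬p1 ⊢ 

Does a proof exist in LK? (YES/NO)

Derivation trace:
[¬L] (p1 ∨ p1), ¬p1 ⊢ 
  [∨L] (p1 ∨ p1) ⊢ p1
    [Ax] p1 ⊢ p1
    [Ax] p1 ⊢ p1

Result: YES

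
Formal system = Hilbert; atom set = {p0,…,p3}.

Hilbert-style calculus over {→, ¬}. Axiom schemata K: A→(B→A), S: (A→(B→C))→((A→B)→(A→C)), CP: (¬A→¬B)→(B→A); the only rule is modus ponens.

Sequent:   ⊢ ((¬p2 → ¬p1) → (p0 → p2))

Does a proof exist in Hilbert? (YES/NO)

Enumerate valuations to refute Γ ⊢ Δ:
  v=0000: Γ:[] Δ:[((¬p2 → ¬p1) → (p0 → p2))=T] refutes=False
  v=0001: Γ:[] Δ:[((¬p2 → ¬p1) → (p0 → p2))=T] refutes=False
  v=0010: Γ:[] Δ:[((¬p2 → ¬p1) → (p0 → p2))=T] refutes=False
  v=0011: Γ:[] Δ:[((¬p2 → ¬p1) → (p0 → p2))=T] refutes=False
  v=0100: Γ:[] Δ:[((¬p2 → ¬p1) → (p0 → p2))=T] refutes=False
  v=0101: Γ:[] Δ:[((¬p2 → ¬p1) → (p0 → p2))=T] refutes=False
  v=0110: Γ:[] Δ:[((¬p2 → ¬p1) → (p0 → p2))=T] refutes=False
  v=0111: Γ:[] Δ:[((¬p2 → ¬p1) → (p0 → p2))=T] refutes=False
  v=1000: Γ:[] Δ:[((¬p2 → ¬p1) → (p0 → p2))=F] refutes=True  ← countermodel

Result: NO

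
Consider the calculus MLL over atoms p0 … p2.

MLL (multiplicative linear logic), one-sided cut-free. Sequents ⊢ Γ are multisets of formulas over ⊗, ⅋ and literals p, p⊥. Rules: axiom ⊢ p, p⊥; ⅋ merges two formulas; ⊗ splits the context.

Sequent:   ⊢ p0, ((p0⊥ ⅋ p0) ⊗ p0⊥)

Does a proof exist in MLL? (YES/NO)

Derivation trace:
[⊗]  ⊢ p0, ((p0⊥ ⅋ p0) ⊗ p0⊥)
  [⅋]  ⊢ (p0⊥ ⅋ p0)
    [Ax]  ⊢ p0, p0⊥
  [Ax]  ⊢ p0, p0⊥

Result: YES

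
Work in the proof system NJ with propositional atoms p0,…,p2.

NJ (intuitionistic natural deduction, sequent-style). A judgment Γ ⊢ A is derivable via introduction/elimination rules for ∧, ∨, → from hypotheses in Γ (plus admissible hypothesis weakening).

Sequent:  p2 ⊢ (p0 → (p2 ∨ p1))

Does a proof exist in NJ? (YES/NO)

Derivation (root first):
[→I] p2 ⊢ (p0 → (p2 ∨ p1))
  [∨I₁] p2, p0 ⊢ (p2 ∨ p1)
    [Wk] p2, p0 ⊢ p2
      [Ax] p2 ⊢ p2

Result: YES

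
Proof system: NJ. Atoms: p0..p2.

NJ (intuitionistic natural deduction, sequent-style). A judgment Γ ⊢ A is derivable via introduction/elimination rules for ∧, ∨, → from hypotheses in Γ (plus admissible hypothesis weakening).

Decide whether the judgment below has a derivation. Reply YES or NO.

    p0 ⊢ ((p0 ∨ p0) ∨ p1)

Derivation (root first):
[∨I₁] p0 ⊢ ((p0 ∨ p0) ∨ p1)
  [∨I₂] p0 ⊢ (p0 ∨ p0)
    [Ax] p0 ⊢ p0

Result: YES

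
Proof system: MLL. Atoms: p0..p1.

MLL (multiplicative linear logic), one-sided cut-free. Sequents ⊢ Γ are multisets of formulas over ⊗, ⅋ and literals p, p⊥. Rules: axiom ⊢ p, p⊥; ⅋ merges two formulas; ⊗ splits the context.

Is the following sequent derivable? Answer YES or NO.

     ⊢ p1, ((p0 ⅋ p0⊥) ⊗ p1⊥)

Derivation trace:
[⊗]  ⊢ p1, ((p0 ⅋ p0⊥) ⊗ p1⊥)
  [⅋]  ⊢ (p0 ⅋ p0⊥)
    [Ax]  ⊢ p0, p0⊥
  [Ax]  ⊢ p1, p1⊥

Result: YES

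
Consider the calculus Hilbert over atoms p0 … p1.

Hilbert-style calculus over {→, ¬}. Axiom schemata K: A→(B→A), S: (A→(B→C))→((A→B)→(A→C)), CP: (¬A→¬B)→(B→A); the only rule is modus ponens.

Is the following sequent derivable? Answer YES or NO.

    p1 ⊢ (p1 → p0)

Enumerate valuations to refute Γ ⊢ Δ:
  v=00: Γ:[p1=F] Δ:[(p1 → p0)=T] refutes=False
  v=01: Γ:[p1=T] Δ:[(p1 → p0)=F] refutes=True  ← countermodel

Result: NO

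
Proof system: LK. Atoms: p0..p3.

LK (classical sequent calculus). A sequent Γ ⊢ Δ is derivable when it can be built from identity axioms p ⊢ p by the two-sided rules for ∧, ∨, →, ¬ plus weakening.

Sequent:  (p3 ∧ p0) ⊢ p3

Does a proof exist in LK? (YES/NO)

Proof tree:
[∧L] (p3 ∧ p0) ⊢ p3
  [WL] p3, p0 ⊢ p3
    [Ax] p3 ⊢ p3

Result: YES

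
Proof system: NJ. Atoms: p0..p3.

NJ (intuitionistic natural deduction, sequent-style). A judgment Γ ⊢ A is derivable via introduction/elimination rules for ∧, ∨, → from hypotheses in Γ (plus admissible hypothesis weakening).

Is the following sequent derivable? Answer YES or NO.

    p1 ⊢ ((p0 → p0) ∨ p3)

Derivation (root first):
[Wk] p1 ⊢ ((p0 → p0) ∨ p3)
  [∨I₁]  ⊢ ((p0 → p0) ∨ p3)
    [→I]  ⊢ (p0 → p0)
      [Ax] p0 ⊢ p0

Result: YES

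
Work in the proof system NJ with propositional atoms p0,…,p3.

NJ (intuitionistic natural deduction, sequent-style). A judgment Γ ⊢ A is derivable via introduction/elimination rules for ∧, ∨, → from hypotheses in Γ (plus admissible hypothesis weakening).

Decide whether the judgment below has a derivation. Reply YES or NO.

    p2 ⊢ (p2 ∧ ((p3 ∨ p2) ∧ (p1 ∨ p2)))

Proof tree:
[∧I] p2 ⊢ (p2 ∧ ((p3 ∨ p2) ∧ (p1 ∨ p2)))
  [Ax] p2 ⊢ p2
  [∧I] p2 ⊢ ((p3 ∨ p2) ∧ (p1 ∨ p2))
    [∨I₂] p2 ⊢ (p3 ∨ p2)
      [Ax] p2 ⊢ p2
    [∨I₂] p2 ⊢ (p1 ∨ p2)
      [Ax] p2 ⊢ p2

Result: YES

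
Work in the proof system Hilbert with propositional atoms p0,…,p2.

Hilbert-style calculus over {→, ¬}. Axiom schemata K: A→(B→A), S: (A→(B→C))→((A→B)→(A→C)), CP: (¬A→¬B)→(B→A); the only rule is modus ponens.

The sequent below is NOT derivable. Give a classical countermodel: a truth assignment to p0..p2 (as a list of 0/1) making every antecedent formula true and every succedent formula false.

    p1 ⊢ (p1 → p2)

Search for a countermodel by truth-table:
  v=000: Γ:[p1=F] Δ:[(p1 → p2)=T] refutes=False
  v=001: Γ:[p1=F] Δ:[(p1 → p2)=T] refutes=False
  v=010: Γ:[p1=T] Δ:[(p1 → p2)=F] refutes=True  ← countermodel

Result: [0, 1, 0]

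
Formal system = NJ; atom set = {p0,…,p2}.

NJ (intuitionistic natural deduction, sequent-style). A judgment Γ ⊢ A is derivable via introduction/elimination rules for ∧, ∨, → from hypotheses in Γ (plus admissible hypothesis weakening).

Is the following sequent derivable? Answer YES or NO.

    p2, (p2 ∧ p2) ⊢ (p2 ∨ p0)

Proof tree:
[Wk] p2, (p2 ∧ p2) ⊢ (p2 ∨ p0)
  [∨I₁] p2 ⊢ (p2 ∨ p0)
    [Ax] p2 ⊢ p2

Result: YES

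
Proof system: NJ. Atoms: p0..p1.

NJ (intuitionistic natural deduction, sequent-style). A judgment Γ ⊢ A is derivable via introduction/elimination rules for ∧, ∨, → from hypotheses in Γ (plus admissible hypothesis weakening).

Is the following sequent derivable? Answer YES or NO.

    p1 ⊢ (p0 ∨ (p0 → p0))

Derivation (root first):
[Wk] p1 ⊢ (p0 ∨ (p0 → p0))
  [∨I₂]  ⊢ (p0 ∨ (p0 → p0))
    [→I]  ⊢ (p0 → p0)
      [Ax] p0 ⊢ p0

Result: YES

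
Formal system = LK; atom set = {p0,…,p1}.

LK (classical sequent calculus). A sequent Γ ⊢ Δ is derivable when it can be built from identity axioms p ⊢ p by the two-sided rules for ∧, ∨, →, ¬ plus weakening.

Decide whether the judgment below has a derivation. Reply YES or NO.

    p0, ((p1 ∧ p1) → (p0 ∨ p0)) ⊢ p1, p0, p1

Derivation trace:
[WR] p0, ((p1 ∧ p1) → (p0 ∨ p0)) ⊢ p1, p0, p1
  [→L] p0, ((p1 ∧ p1) → (p0 ∨ p0)) ⊢ p1, p0
    [∧R] p0 ⊢ p0, (p1 ∧ p1)
      [WR] p0 ⊢ p0, p1
        [Ax] p0 ⊢ p0
      [WR] p0 ⊢ p0, p1
        [Ax] p0 ⊢ p0
    [∨L] (p0 ∨ p0) ⊢ p1, p0
      [WR] p0 ⊢ p0, p1
        [Ax] p0 ⊢ p0
      [Ax] p0 ⊢ p0

Result: YES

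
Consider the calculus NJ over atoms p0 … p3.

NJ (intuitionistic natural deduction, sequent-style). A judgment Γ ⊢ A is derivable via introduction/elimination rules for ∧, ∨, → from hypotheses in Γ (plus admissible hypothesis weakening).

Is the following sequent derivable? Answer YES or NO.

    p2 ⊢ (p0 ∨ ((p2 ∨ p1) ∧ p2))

Derivation trace:
[∨I₂] p2 ⊢ (p0 ∨ ((p2 ∨ p1) ∧ p2))
  [∧I] p2 ⊢ ((p2 ∨ p1) ∧ p2)
    [∨I₁] p2 ⊢ (p2 ∨ p1)
      [Ax] p2 ⊢ p2
    [Ax] p2 ⊢ p2

Result: YES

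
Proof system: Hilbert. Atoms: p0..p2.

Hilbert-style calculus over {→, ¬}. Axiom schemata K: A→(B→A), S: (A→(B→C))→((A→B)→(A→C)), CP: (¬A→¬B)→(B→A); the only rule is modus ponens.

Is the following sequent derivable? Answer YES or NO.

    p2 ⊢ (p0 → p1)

Search for a countermodel by truth-table:
  v=000: Γ:[p2=F] Δ:[(p0 → p1)=T] refutes=False
  v=001: Γ:[p2=T] Δ:[(p0 → p1)=T] refutes=False
  v=010: Γ:[p2=F] Δ:[(p0 → p1)=T] refutes=False
  v=011: Γ:[p2=T] Δ:[(p0 → p1)=T] refutes=False
  v=100: Γ:[p2=F] Δ:[(p0 → p1)=F] refutes=False
  v=101: Γ:[p2=T] Δ:[(p0 → p1)=F] refutes=True  ← countermodel

Result: NO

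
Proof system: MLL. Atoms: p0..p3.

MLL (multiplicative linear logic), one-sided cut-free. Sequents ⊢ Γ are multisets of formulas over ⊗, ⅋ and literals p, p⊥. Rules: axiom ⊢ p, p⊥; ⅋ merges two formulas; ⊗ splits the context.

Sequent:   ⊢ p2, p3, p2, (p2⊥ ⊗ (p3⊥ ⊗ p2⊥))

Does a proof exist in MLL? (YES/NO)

Derivation (root first):
[⊗]  ⊢ p2, p3, p2, (p2⊥ ⊗ (p3⊥ ⊗ p2⊥))
  [Ax]  ⊢ p2, p2⊥
  [⊗]  ⊢ p3, p2, (p3⊥ ⊗ p2⊥)
    [Ax]  ⊢ p3, p3⊥
    [Ax]  ⊢ p2, p2⊥

Result: YES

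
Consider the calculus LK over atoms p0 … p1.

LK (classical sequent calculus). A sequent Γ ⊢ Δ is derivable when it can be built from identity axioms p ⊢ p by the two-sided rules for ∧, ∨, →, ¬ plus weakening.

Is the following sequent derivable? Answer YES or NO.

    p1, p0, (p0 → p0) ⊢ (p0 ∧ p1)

Proof tree:
[→L] p1, p0, (p0 → p0) ⊢ (p0 ∧ p1)
  [Ax] p0 ⊢ p0
  [∧R] p1, p0 ⊢ (p0 ∧ p1)
    [Ax] p0 ⊢ p0
    [Ax] p1 ⊢ p1

Result: YES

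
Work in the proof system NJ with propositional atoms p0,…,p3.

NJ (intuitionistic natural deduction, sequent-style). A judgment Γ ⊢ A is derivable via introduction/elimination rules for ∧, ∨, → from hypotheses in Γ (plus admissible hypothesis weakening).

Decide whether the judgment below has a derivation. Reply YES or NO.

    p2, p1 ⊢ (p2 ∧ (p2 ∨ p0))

Proof tree:
[Wk] p2, p1 ⊢ (p2 ∧ (p2 ∨ p0))
  [∧I] p2 ⊢ (p2 ∧ (p2 ∨ p0))
    [Ax] p2 ⊢ p2
    [∨I₁] p2 ⊢ (p2 ∨ p0)
      [Ax] p2 ⊢ p2

Result: YES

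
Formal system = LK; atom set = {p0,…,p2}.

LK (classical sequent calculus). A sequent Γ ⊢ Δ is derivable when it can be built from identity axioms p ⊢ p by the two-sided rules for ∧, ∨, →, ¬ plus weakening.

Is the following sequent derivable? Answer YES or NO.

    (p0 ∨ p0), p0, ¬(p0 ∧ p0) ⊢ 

Derivation (root first):
[¬L] (p0 ∨ p0), p0, ¬(p0 ∧ p0) ⊢ 
  [∧R] (p0 ∨ p0), p0 ⊢ (p0 ∧ p0)
    [WL] p0, p0 ⊢ p0
      [Ax] p0 ⊢ p0
    [∨L] p0, (p0 ∨ p0) ⊢ p0
      [WL] p0, p0 ⊢ p0
        [Ax] p0 ⊢ p0
      [WL] p0, p0 ⊢ p0
        [Ax] p0 ⊢ p0

Result: YES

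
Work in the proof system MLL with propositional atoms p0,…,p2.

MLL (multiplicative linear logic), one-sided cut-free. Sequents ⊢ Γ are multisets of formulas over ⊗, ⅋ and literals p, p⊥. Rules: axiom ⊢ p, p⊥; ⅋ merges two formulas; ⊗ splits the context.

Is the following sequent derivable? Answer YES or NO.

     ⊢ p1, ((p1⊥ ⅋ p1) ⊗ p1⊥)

Proof tree:
[⊗]  ⊢ p1, ((p1⊥ ⅋ p1) ⊗ p1⊥)
  [⅋]  ⊢ (p1⊥ ⅋ p1)
    [Ax]  ⊢ p1, p1⊥
  [Ax]  ⊢ p1, p1⊥

Result: YES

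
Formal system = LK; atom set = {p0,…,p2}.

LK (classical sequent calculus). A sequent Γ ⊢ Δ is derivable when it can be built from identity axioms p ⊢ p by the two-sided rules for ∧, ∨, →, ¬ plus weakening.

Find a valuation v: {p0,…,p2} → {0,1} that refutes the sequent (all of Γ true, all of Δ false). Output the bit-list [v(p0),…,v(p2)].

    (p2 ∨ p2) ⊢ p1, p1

Search for a countermodel by truth-table:
  v=000: Γ:[(p2 ∨ p2)=F] Δ:[p1=F, p1=F] refutes=False
  v=001: Γ:[(p2 ∨ p2)=T] Δ:[p1=F, p1=F] refutes=True  ← countermodel

Result: [0, 0, 1]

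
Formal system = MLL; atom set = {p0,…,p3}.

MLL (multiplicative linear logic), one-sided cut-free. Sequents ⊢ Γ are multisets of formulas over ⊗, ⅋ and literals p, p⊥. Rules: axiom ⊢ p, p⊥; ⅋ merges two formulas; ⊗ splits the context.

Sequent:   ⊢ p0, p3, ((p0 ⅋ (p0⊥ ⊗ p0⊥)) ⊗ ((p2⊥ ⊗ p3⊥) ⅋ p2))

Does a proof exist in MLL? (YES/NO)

Proof tree:
[⊗]  ⊢ p0, p3, ((p0 ⅋ (p0⊥ ⊗ p0⊥)) ⊗ ((p2⊥ ⊗ p3⊥) ⅋ p2))
  [⅋]  ⊢ p0, (p0 ⅋ (p0⊥ ⊗ p0⊥))
    [⊗]  ⊢ p0, p0, (p0⊥ ⊗ p0⊥)
      [Ax]  ⊢ p0, p0⊥
      [Ax]  ⊢ p0, p0⊥
  [⅋]  ⊢ p3, ((p2⊥ ⊗ p3⊥) ⅋ p2)
    [⊗]  ⊢ p2, p3, (p2⊥ ⊗ p3⊥)
      [Ax]  ⊢ p2, p2⊥
      [Ax]  ⊢ p3, p3⊥

Result: YES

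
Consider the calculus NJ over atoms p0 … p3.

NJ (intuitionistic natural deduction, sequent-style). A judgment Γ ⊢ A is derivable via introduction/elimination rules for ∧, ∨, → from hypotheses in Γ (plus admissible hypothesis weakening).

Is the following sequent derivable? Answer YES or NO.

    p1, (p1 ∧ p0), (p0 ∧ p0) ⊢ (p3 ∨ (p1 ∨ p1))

Proof tree:
[∨I₂] p1, (p1 ∧ p0), (p0 ∧ p0) ⊢ (p3 ∨ (p1 ∨ p1))
  [Wk] p1, (p1 ∧ p0), (p0 ∧ p0) ⊢ (p1 ∨ p1)
    [∨I₁] p1, (p1 ∧ p0) ⊢ (p1 ∨ p1)
      [Wk] p1, (p1 ∧ p0) ⊢ p1
        [Ax] p1 ⊢ p1

Result: YES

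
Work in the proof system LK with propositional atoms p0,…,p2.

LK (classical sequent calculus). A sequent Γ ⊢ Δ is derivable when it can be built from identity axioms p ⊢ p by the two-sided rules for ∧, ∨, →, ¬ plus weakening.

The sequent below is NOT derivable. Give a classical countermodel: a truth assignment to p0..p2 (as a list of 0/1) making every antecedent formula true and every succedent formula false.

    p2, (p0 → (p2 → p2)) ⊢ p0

Search for a countermodel by truth-table:
  v=000: Γ:[p2=F, (p0 → (p2 → p2))=T] Δ:[p0=F] refutes=False
  v=001: Γ:[p2=T, (p0 → (p2 → p2))=T] Δ:[p0=F] refutes=True  ← countermodel

Result: [0, 0, 1]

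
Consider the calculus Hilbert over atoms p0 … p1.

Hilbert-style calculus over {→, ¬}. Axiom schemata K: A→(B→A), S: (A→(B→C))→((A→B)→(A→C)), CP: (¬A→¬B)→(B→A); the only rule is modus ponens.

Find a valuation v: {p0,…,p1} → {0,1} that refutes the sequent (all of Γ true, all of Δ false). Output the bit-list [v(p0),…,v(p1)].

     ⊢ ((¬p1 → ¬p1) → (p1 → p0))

Enumerate valuations to refute Γ ⊢ Δ:
  v=00: Γ:[] Δ:[((¬p1 → ¬p1) → (p1 → p0))=T] refutes=False
  v=01: Γ:[] Δ:[((¬p1 → ¬p1) → (p1 → p0))=F] refutes=True  ← countermodel

Result: [0, 1]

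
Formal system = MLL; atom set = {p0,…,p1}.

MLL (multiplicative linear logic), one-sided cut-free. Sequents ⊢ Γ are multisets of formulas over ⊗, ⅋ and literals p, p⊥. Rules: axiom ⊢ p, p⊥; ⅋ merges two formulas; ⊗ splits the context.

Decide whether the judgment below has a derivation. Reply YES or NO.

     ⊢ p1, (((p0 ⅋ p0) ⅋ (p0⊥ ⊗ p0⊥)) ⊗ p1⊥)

Derivation (root first):
[⊗]  ⊢ p1, (((p0 ⅋ p0) ⅋ (p0⊥ ⊗ p0⊥)) ⊗ p1⊥)
  [⅋]  ⊢ ((p0 ⅋ p0) ⅋ (p0⊥ ⊗ p0⊥))
    [⅋]  ⊢ (p0⊥ ⊗ p0⊥), (p0 ⅋ p0)
      [⊗]  ⊢ p0, p0, (p0⊥ ⊗ p0⊥)
        [Ax]  ⊢ p0, p0⊥
        [Ax]  ⊢ p0, p0⊥
  [Ax]  ⊢ p1, p1⊥

Result: YES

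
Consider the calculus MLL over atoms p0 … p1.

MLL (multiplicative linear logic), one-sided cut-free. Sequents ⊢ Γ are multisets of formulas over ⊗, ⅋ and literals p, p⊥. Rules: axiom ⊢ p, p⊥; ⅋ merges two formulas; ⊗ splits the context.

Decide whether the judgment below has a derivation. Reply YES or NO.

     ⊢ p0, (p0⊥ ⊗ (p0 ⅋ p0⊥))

Derivation (root first):
[⊗]  ⊢ p0, (p0⊥ ⊗ (p0 ⅋ p0⊥))
  [Ax]  ⊢ p0, p0⊥
  [⅋]  ⊢ (p0 ⅋ p0⊥)
    [Ax]  ⊢ p0, p0⊥

Result: YES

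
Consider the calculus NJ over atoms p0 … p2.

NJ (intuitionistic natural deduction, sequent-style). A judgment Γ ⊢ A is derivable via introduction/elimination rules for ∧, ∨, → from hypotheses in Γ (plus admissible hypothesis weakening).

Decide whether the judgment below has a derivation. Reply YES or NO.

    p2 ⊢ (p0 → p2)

Derivation (root first):
[→I] p2 ⊢ (p0 → p2)
  [Wk] p2, p0 ⊢ p2
    [Ax] p2 ⊢ p2

Result: YES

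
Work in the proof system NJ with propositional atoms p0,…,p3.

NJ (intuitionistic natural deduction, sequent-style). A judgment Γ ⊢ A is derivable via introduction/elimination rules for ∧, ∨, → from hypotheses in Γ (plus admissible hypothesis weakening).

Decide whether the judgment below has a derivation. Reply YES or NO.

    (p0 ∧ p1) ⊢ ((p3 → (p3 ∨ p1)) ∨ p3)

Proof tree:
[∨I₁] (p0 ∧ p1) ⊢ ((p3 → (p3 ∨ p1)) ∨ p3)
  [Wk] (p0 ∧ p1) ⊢ (p3 → (p3 ∨ p1))
    [→I]  ⊢ (p3 → (p3 ∨ p1))
      [∨I₁] p3 ⊢ (p3 ∨ p1)
        [Ax] p3 ⊢ p3

Result: YES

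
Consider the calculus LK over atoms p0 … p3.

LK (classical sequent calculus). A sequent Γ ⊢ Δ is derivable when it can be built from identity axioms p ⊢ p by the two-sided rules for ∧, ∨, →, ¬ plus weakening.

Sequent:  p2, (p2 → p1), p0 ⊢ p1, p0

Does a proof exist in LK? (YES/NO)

Derivation trace:
[WL] p2, (p2 → p1), p0 ⊢ p1, p0
  [WR] p2, (p2 → p1) ⊢ p1, p0
    [→L] p2, (p2 → p1) ⊢ p1
      [Ax] p2 ⊢ p2
      [Ax] p1 ⊢ p1

Result: YES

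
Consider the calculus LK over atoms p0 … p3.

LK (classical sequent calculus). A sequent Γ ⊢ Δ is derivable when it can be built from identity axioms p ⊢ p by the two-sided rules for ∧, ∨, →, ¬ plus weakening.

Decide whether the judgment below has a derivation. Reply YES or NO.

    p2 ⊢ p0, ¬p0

Derivation trace:
[WL] p2 ⊢ p0, ¬p0
  [¬R]  ⊢ p0, ¬p0
    [Ax] p0 ⊢ p0

Result: YES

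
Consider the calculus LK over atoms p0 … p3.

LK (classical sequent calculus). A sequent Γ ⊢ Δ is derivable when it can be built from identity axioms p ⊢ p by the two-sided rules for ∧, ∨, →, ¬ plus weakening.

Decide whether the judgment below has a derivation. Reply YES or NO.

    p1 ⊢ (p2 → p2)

Derivation trace:
[→R] p1 ⊢ (p2 → p2)
  [WL] p2, p1 ⊢ p2
    [Ax] p2 ⊢ p2

Result: YES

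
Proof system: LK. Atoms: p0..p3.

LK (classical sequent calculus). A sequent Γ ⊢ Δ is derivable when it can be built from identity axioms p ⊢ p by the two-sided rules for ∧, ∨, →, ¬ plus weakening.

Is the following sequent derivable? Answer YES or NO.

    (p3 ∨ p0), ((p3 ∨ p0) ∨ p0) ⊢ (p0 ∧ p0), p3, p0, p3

Derivation (root first):
[WR] (p3 ∨ p0), ((p3 ∨ p0) ∨ p0) ⊢ (p0 ∧ p0), p3, p0, p3
  [∨L] (p3 ∨ p0), ((p3 ∨ p0) ∨ p0) ⊢ (p0 ∧ p0), p3, p0
    [∨L] (p3 ∨ p0) ⊢ p3, p0
      [Ax] p3 ⊢ p3
      [Ax] p0 ⊢ p0
    [∧R] (p3 ∨ p0), p0 ⊢ p3, (p0 ∧ p0)
      [Ax] p0 ⊢ p0
      [∨L] (p3 ∨ p0) ⊢ p3, p0
        [Ax] p3 ⊢ p3
        [Ax] p0 ⊢ p0

Result: YES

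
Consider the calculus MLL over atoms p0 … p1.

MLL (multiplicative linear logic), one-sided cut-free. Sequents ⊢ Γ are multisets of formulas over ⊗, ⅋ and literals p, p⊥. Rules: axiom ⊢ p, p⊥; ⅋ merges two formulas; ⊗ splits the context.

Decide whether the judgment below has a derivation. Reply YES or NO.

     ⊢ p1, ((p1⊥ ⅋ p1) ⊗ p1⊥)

Derivation (root first):
[⊗]  ⊢ p1, ((p1⊥ ⅋ p1) ⊗ p1⊥)
  [⅋]  ⊢ (p1⊥ ⅋ p1)
    [Ax]  ⊢ p1, p1⊥
  [Ax]  ⊢ p1, p1⊥

Result: YES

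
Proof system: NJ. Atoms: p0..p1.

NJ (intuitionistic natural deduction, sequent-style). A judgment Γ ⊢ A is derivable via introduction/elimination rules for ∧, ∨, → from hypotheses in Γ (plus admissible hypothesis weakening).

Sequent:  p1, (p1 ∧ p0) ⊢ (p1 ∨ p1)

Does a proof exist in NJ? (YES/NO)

Derivation (root first):
[∨I₂] p1, (p1 ∧ p0) ⊢ (p1 ∨ p1)
  [Wk] p1, (p1 ∧ p0) ⊢ p1
    [Ax] p1 ⊢ p1

Result: YES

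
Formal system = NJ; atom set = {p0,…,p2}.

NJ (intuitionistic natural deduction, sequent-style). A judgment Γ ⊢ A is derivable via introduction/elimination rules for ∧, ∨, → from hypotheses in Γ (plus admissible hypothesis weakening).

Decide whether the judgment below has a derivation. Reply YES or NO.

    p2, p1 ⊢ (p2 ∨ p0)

Derivation trace:
[Wk] p2, p1 ⊢ (p2 ∨ p0)
  [∨I₁] p2 ⊢ (p2 ∨ p0)
    [Ax] p2 ⊢ p2

Result: YES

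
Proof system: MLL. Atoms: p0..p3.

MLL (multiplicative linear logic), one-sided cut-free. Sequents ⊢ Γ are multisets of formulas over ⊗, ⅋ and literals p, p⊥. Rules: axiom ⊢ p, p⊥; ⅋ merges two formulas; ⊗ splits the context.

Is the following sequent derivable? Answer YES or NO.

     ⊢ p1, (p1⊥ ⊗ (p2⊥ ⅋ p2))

Derivation (root first):
[⊗]  ⊢ p1, (p1⊥ ⊗ (p2⊥ ⅋ p2))
  [Ax]  ⊢ p1, p1⊥
  [⅋]  ⊢ (p2⊥ ⅋ p2)
    [Ax]  ⊢ p2, p2⊥

Result: YES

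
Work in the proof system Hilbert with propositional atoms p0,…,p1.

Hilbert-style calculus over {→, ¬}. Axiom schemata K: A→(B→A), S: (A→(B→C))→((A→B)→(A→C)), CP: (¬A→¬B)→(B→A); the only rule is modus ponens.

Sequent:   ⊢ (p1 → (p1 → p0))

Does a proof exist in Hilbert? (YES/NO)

Truth-table refutation:
  v=00: Γ:[] Δ:[(p1 → (p1 → p0))=T] refutes=False
  v=01: Γ:[] Δ:[(p1 → (p1 → p0))=F] refutes=True  ← countermodel

Result: NO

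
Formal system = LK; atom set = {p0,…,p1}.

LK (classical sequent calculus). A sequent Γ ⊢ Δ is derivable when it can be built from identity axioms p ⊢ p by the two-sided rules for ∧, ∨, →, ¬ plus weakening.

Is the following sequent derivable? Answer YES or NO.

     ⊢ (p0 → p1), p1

Truth-table refutation:
  v=00: Γ:[] Δ:[(p0 → p1)=T, p1=F] refutes=False
  v=01: Γ:[] Δ:[(p0 → p1)=T, p1=T] refutes=False
  v=10: Γ:[] Δ:[(p0 → p1)=F, p1=F] refutes=True  ← countermodel

Result: NO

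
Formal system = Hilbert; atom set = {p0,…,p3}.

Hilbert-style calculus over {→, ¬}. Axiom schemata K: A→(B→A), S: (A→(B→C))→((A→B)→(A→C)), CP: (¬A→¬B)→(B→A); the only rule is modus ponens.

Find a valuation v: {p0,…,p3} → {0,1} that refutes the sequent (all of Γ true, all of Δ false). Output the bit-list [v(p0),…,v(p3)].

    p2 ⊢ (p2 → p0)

Enumerate valuations to refute Γ ⊢ Δ:
  v=0000: Γ:[p2=F] Δ:[(p2 → p0)=T] refutes=False
  v=0001: Γ:[p2=F] Δ:[(p2 → p0)=T] refutes=False
  v=0010: Γ:[p2=T] Δ:[(p2 → p0)=F] refutes=True  ← countermodel

Result: [0, 0, 1, 0]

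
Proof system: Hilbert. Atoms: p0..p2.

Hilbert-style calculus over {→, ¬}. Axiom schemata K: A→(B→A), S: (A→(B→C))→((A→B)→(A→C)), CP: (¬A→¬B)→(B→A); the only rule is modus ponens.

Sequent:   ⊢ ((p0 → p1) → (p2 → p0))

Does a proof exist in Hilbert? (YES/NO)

Truth-table refutation:
  v=000: Γ:[] Δ:[((p0 → p1) → (p2 → p0))=T] refutes=False
  v=001: Γ:[] Δ:[((p0 → p1) → (p2 → p0))=F] refutes=True  ← countermodel

Result: NO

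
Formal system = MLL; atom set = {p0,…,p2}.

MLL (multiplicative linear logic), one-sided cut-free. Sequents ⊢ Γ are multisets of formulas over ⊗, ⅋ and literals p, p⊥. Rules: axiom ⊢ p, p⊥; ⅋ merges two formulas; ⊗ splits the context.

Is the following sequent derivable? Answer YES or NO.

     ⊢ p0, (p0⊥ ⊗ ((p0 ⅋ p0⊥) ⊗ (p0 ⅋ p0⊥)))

Derivation (root first):
[⊗]  ⊢ p0, (p0⊥ ⊗ ((p0 ⅋ p0⊥) ⊗ (p0 ⅋ p0⊥)))
  [Ax]  ⊢ p0, p0⊥
  [⊗]  ⊢ ((p0 ⅋ p0⊥) ⊗ (p0 ⅋ p0⊥))
    [⅋]  ⊢ (p0 ⅋ p0⊥)
      [Ax]  ⊢ p0, p0⊥
    [⅋]  ⊢ (p0 ⅋ p0⊥)
      [Ax]  ⊢ p0, p0⊥

Result: YES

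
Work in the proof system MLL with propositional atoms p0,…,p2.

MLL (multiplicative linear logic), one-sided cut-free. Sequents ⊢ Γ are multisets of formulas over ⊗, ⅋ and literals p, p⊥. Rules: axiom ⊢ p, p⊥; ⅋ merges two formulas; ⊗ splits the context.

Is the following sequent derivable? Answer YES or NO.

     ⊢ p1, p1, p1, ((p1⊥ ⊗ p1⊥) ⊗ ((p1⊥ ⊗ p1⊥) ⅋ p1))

Derivation (root first):
[⊗]  ⊢ p1, p1, p1, ((p1⊥ ⊗ p1⊥) ⊗ ((p1⊥ ⊗ p1⊥) ⅋ p1))
  [⊗]  ⊢ p1, p1, (p1⊥ ⊗ p1⊥)
    [Ax]  ⊢ p1, p1⊥
    [Ax]  ⊢ p1, p1⊥
  [⅋]  ⊢ p1, ((p1⊥ ⊗ p1⊥) ⅋ p1)
    [⊗]  ⊢ p1, p1, (p1⊥ ⊗ p1⊥)
      [Ax]  ⊢ p1, p1⊥
      [Ax]  ⊢ p1, p1⊥

Result: YES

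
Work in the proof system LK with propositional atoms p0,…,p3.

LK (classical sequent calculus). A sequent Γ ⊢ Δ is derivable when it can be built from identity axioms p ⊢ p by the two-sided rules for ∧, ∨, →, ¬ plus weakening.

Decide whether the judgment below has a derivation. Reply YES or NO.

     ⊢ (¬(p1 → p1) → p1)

Derivation trace:
[→R]  ⊢ (¬(p1 → p1) → p1)
  [¬L] ¬(p1 → p1) ⊢ p1
    [→R]  ⊢ p1, (p1 → p1)
      [WR] p1 ⊢ p1, p1
        [Ax] p1 ⊢ p1

Result: YES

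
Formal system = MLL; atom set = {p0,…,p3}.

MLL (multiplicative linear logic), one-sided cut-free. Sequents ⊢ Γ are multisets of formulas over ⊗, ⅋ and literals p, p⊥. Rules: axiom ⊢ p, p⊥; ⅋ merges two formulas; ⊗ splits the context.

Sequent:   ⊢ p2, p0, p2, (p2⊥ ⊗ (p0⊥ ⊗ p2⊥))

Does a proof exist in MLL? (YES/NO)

Derivation trace:
[⊗]  ⊢ p2, p0, p2, (p2⊥ ⊗ (p0⊥ ⊗ p2⊥))
  [Ax]  ⊢ p2, p2⊥
  [⊗]  ⊢ p0, p2, (p0⊥ ⊗ p2⊥)
    [Ax]  ⊢ p0, p0⊥
    [Ax]  ⊢ p2, p2⊥

Result: YES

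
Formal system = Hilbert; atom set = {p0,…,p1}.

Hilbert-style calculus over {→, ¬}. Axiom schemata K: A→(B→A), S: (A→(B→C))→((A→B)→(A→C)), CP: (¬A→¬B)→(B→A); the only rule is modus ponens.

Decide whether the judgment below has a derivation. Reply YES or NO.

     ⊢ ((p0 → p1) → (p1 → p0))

Search for a countermodel by truth-table:
  v=00: Γ:[] Δ:[((p0 → p1) → (p1 → p0))=T] refutes=False
  v=01: Γ:[] Δ:[((p0 → p1) → (p1 → p0))=F] refutes=True  ← countermodel

Result: NO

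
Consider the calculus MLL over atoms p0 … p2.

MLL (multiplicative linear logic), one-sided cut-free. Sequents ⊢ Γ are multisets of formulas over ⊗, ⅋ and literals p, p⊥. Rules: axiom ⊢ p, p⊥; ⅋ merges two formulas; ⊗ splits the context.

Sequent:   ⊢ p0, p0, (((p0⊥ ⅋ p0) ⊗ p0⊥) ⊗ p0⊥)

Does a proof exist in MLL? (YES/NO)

Derivation (root first):
[⊗]  ⊢ p0, p0, (((p0⊥ ⅋ p0) ⊗ p0⊥) ⊗ p0⊥)
  [⊗]  ⊢ p0, ((p0⊥ ⅋ p0) ⊗ p0⊥)
    [⅋]  ⊢ (p0⊥ ⅋ p0)
      [Ax]  ⊢ p0, p0⊥
    [Ax]  ⊢ p0, p0⊥
  [Ax]  ⊢ p0, p0⊥

Result: YES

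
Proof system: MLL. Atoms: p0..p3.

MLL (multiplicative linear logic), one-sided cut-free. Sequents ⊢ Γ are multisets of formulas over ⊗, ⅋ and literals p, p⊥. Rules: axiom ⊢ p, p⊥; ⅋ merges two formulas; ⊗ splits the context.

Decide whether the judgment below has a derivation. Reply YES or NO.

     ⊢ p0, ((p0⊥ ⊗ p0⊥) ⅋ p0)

Derivation trace:
[⅋]  ⊢ p0, ((p0⊥ ⊗ p0⊥) ⅋ p0)
  [⊗]  ⊢ p0, p0, (p0⊥ ⊗ p0⊥)
    [Ax]  ⊢ p0, p0⊥
    [Ax]  ⊢ p0, p0⊥

Result: YES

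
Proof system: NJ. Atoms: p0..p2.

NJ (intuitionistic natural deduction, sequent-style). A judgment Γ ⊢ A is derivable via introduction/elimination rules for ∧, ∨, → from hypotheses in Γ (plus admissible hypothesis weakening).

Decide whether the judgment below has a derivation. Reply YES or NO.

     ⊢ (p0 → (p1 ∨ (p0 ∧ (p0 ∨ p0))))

Proof tree:
[→I]  ⊢ (p0 → (p1 ∨ (p0 ∧ (p0 ∨ p0))))
  [∨I₂] p0 ⊢ (p1 ∨ (p0 ∧ (p0 ∨ p0)))
    [∧I] p0 ⊢ (p0 ∧ (p0 ∨ p0))
      [Ax] p0 ⊢ p0
      [∨I₂] p0 ⊢ (p0 ∨ p0)
        [Ax] p0 ⊢ p0

Result: YES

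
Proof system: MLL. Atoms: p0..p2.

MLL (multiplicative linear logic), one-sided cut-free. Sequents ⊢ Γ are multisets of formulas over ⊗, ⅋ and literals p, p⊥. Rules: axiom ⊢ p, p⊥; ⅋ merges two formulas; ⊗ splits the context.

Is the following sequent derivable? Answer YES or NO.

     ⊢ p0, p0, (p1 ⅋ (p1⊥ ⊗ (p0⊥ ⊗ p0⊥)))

Derivation trace:
[⅋]  ⊢ p0, p0, (p1 ⅋ (p1⊥ ⊗ (p0⊥ ⊗ p0⊥)))
  [⊗]  ⊢ p1, p0, p0, (p1⊥ ⊗ (p0⊥ ⊗ p0⊥))
    [Ax]  ⊢ p1, p1⊥
    [⊗]  ⊢ p0, p0, (p0⊥ ⊗ p0⊥)
      [Ax]  ⊢ p0, p0⊥
      [Ax]  ⊢ p0, p0⊥

Result: YES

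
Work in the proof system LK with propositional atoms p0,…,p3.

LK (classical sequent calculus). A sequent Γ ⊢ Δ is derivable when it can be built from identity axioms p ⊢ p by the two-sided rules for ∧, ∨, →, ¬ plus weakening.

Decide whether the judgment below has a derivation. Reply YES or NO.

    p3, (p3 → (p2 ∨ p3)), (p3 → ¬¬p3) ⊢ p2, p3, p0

Derivation (root first):
[WR] p3, (p3 → (p2 ∨ p3)), (p3 → ¬¬p3) ⊢ p2, p3, p0
  [→L] p3, (p3 → (p2 ∨ p3)), (p3 → ¬¬p3) ⊢ p2, p3
    [→L] p3, (p3 → (p2 ∨ p3)) ⊢ p2, p3
      [Ax] p3 ⊢ p3
      [∨L] (p2 ∨ p3) ⊢ p2, p3
        [Ax] p2 ⊢ p2
        [Ax] p3 ⊢ p3
    [¬L] ¬¬p3 ⊢ p3
      [¬R]  ⊢ p3, ¬p3
        [Ax] p3 ⊢ p3

Result: YES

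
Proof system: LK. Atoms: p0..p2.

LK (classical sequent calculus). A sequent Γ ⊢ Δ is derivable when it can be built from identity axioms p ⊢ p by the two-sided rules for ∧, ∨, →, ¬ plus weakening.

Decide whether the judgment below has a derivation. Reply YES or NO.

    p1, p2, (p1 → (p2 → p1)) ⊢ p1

Derivation trace:
[→L] p1, p2, (p1 → (p2 → p1)) ⊢ p1
  [Ax] p1 ⊢ p1
  [→L] p2, (p2 → p1) ⊢ p1
    [Ax] p2 ⊢ p2
    [Ax] p1 ⊢ p1

Result: YES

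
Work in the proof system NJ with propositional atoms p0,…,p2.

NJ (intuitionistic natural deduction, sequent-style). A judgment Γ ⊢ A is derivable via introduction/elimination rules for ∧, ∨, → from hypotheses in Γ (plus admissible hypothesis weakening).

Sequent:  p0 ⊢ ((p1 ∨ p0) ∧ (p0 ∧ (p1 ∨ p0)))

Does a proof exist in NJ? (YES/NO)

Proof tree:
[∧I] p0 ⊢ ((p1 ∨ p0) ∧ (p0 ∧ (p1 ∨ p0)))
  [∨I₂] p0 ⊢ (p1 ∨ p0)
    [Ax] p0 ⊢ p0
  [∧I] p0 ⊢ (p0 ∧ (p1 ∨ p0))
    [Ax] p0 ⊢ p0
    [∨I₂] p0 ⊢ (p1 ∨ p0)
      [Ax] p0 ⊢ p0

Result: YES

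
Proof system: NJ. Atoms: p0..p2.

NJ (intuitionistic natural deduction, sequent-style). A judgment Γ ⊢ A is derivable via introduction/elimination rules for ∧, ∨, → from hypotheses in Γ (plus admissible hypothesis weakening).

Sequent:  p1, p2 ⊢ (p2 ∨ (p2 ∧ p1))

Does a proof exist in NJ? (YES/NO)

Proof tree:
[∨I₂] p1, p2 ⊢ (p2 ∨ (p2 ∧ p1))
  [∧I] p1, p2 ⊢ (p2 ∧ p1)
    [Ax] p2 ⊢ p2
    [Ax] p1 ⊢ p1

Result: YES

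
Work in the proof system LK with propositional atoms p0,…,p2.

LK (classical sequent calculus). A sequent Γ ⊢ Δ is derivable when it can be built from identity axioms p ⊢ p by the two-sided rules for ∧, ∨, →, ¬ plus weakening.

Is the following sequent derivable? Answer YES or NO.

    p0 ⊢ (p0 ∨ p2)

Proof tree:
[∨R] p0 ⊢ (p0 ∨ p2)
  [WR] p0 ⊢ p0, p2
    [Ax] p0 ⊢ p0

Result: YES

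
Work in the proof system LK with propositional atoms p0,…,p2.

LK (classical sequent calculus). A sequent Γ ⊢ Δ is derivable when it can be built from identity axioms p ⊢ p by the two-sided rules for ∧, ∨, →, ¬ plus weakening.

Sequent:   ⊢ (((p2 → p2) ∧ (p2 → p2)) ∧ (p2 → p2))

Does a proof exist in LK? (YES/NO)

Derivation trace:
[∧R]  ⊢ (((p2 → p2) ∧ (p2 → p2)) ∧ (p2 → p2))
  [∧R]  ⊢ ((p2 → p2) ∧ (p2 → p2))
    [→R]  ⊢ (p2 → p2)
      [Ax] p2 ⊢ p2
    [→R]  ⊢ (p2 → p2)
      [Ax] p2 ⊢ p2
  [→R]  ⊢ (p2 → p2)
    [Ax] p2 ⊢ p2

Result: YES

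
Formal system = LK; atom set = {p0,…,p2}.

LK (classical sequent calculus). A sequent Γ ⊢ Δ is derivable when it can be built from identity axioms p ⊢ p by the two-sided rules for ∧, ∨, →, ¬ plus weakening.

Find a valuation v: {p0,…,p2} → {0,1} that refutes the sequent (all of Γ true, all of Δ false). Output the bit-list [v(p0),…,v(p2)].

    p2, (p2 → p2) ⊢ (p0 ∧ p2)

Truth-table refutation:
  v=000: Γ:[p2=F, (p2 → p2)=T] Δ:[(p0 ∧ p2)=F] refutes=False
  v=001: Γ:[p2=T, (p2 → p2)=T] Δ:[(p0 ∧ p2)=F] refutes=True  ← countermodel

Result: [0, 0, 1]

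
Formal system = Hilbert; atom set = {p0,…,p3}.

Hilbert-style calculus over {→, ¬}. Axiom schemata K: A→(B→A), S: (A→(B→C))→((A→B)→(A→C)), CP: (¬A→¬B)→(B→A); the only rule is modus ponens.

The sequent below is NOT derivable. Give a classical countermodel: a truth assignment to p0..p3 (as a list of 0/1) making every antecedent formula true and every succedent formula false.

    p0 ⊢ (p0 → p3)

Search for a countermodel by truth-table:
  v=0000: Γ:[p0=F] Δ:[(p0 → p3)=T] refutes=False
  v=0001: Γ:[p0=F] Δ:[(p0 → p3)=T] refutes=False
  v=0010: Γ:[p0=F] Δ:[(p0 → p3)=T] refutes=False
  v=0011: Γ:[p0=F] Δ:[(p0 → p3)=T] refutes=False
  v=0100: Γ:[p0=F] Δ:[(p0 → p3)=T] refutes=False
  v=0101: Γ:[p0=F] Δ:[(p0 → p3)=T] refutes=False
  v=0110: Γ:[p0=F] Δ:[(p0 → p3)=T] refutes=False
  v=0111: Γ:[p0=F] Δ:[(p0 → p3)=T] refutes=False
  v=1000: Γ:[p0=T] Δ:[(p0 → p3)=F] refutes=True  ← countermodel

Result: [1, 0, 0, 0]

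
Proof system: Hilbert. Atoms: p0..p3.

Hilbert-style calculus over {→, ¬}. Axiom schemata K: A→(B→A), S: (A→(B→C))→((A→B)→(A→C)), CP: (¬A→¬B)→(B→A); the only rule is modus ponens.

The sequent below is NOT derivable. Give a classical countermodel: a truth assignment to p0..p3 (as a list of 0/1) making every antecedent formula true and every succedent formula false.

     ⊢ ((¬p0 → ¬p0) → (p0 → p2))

Enumerate valuations to refute Γ ⊢ Δ:
  v=0000: Γ:[] Δ:[((¬p0 → ¬p0) → (p0 → p2))=T] refutes=False
  v=0001: Γ:[] Δ:[((¬p0 → ¬p0) → (p0 → p2))=T] refutes=False
  v=0010: Γ:[] Δ:[((¬p0 → ¬p0) → (p0 → p2))=T] refutes=False
  v=0011: Γ:[] Δ:[((¬p0 → ¬p0) → (p0 → p2))=T] refutes=False
  v=0100: Γ:[] Δ:[((¬p0 → ¬p0) → (p0 → p2))=T] refutes=False
  v=0101: Γ:[] Δ:[((¬p0 → ¬p0) → (p0 → p2))=T] refutes=False
  v=0110: Γ:[] Δ:[((¬p0 → ¬p0) → (p0 → p2))=T] refutes=False
  v=0111: Γ:[] Δ:[((¬p0 → ¬p0) → (p0 → p2))=T] refutes=False
  v=1000: Γ:[] Δ:[((¬p0 → ¬p0) → (p0 → p2))=F] refutes=True  ← countermodel

Result: [1, 0, 0, 0]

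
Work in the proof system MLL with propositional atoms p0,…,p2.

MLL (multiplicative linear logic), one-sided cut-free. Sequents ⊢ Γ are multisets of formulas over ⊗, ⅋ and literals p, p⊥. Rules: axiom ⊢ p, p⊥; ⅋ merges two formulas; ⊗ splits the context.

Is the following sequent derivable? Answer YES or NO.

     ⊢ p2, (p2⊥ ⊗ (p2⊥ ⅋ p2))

Derivation trace:
[⊗]  ⊢ p2, (p2⊥ ⊗ (p2⊥ ⅋ p2))
  [Ax]  ⊢ p2, p2⊥
  [⅋]  ⊢ (p2⊥ ⅋ p2)
    [Ax]  ⊢ p2, p2⊥

Result: YES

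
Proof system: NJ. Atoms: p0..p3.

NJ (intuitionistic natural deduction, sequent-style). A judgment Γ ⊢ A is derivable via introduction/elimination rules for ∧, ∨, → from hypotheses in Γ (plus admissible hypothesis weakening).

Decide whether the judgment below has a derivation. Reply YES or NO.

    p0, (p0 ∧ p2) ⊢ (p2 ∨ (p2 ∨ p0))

Proof tree:
[Wk] p0, (p0 ∧ p2) ⊢ (p2 ∨ (p2 ∨ p0))
  [∨I₂] p0 ⊢ (p2 ∨ (p2 ∨ p0))
    [∨I₂] p0 ⊢ (p2 ∨ p0)
      [Ax] p0 ⊢ p0

Result: YES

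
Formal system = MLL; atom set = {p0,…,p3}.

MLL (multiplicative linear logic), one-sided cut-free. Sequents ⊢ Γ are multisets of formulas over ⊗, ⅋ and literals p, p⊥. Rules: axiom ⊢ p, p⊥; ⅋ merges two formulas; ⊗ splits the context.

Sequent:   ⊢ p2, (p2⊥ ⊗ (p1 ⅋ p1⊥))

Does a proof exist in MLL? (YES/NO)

Derivation trace:
[⊗]  ⊢ p2, (p2⊥ ⊗ (p1 ⅋ p1⊥))
  [Ax]  ⊢ p2, p2⊥
  [⅋]  ⊢ (p1 ⅋ p1⊥)
    [Ax]  ⊢ p1, p1⊥

Result: YES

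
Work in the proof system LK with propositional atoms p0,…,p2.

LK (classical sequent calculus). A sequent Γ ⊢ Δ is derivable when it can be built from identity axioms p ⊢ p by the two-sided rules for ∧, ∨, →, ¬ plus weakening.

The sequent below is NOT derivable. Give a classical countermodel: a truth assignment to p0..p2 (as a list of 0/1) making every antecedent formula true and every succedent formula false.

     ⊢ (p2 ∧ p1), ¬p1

Truth-table refutation:
  v=000: Γ:[] Δ:[(p2 ∧ p1)=F, ¬p1=T] refutes=False
  v=001: Γ:[] Δ:[(p2 ∧ p1)=F, ¬p1=T] refutes=False
  v=010: Γ:[] Δ:[(p2 ∧ p1)=F, ¬p1=F] refutes=True  ← countermodel

Result: [0, 1, 0]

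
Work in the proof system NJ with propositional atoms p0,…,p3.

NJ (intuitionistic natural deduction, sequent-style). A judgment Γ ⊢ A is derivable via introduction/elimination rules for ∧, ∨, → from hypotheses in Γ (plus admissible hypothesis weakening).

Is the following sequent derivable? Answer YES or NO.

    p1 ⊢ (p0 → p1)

Derivation (root first):
[→I] p1 ⊢ (p0 → p1)
  [Wk] p1, p0 ⊢ p1
    [Ax] p1 ⊢ p1

Result: YES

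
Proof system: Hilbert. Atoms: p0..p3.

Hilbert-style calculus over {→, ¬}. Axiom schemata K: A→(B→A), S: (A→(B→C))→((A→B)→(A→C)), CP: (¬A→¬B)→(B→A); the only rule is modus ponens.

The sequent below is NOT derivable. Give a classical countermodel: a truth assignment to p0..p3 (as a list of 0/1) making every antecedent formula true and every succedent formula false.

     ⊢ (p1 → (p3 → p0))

Enumerate valuations to refute Γ ⊢ Δ:
  v=0000: Γ:[] Δ:[(p1 → (p3 → p0))=T] refutes=False
  v=0001: Γ:[] Δ:[(p1 → (p3 → p0))=T] refutes=False
  v=0010: Γ:[] Δ:[(p1 → (p3 → p0))=T] refutes=False
  v=0011: Γ:[] Δ:[(p1 → (p3 → p0))=T] refutes=False
  v=0100: Γ:[] Δ:[(p1 → (p3 → p0))=T] refutes=False
  v=0101: Γ:[] Δ:[(p1 → (p3 → p0))=F] refutes=True  ← countermodel

Result: [0, 1, 0, 1]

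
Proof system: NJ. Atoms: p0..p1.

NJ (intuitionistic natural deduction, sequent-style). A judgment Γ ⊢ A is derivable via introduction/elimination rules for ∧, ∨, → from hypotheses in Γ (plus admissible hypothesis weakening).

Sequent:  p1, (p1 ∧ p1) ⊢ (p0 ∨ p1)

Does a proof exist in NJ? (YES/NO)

Derivation (root first):
[∨I₂] p1, (p1 ∧ p1) ⊢ (p0 ∨ p1)
  [Wk] p1, (p1 ∧ p1) ⊢ p1
    [Ax] p1 ⊢ p1

Result: YES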